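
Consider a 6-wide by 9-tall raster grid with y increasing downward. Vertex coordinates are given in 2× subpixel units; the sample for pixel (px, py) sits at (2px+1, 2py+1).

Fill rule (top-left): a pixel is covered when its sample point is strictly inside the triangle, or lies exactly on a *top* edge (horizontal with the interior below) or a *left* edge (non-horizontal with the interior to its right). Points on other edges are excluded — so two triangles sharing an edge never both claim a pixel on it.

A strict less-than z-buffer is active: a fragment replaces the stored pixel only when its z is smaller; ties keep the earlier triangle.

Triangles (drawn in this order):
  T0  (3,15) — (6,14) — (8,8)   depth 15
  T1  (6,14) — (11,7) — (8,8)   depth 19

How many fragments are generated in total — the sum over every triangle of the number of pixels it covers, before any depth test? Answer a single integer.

T0:
  2·area = 16  (B↔C swapped to make it positive)
  edge (3, 15)→(8, 8): d=(5,-7) top-left  bias=+0
  edge (8, 8)→(6, 14): d=(-2,6) right/bottom  bias=-1
  edge (6, 14)→(3, 15): d=(-3,1) right/bottom  bias=-1
    (4,2)@(9, 5): e=[-8,0,24] → .  [on edge]
    (3,5)@(7, 11): e=[8,0,8] → .  [on edge]
    (2,6)@(5, 13): e=[4,8,4] → X
    (3,6)@(7, 13): e=[18,-4,2] → .
    (4,6)@(9, 13): e=[32,-16,0] → .  [on edge]
    (1,7)@(3, 15): e=[0,16,0] → .  [on edge]
    (2,7)@(5, 15): e=[14,4,-2] → .
    (2,8)@(5, 17): e=[24,0,-8] → .  [on edge]
  covered (1 px):
    . . . . . .
    . . . . . .
    . . . . . .
    . . . . . .
    . . . . . .
    . . . . . .
    . . X . . .
    . . . . . .
    . . . . . .
T1:
  2·area = 16  (B↔C swapped to make it positive)
  edge (6, 14)→(8, 8): d=(2,-6) top-left  bias=+0
  edge (8, 8)→(11, 7): d=(3,-1) top-left  bias=+0
  edge (11, 7)→(6, 14): d=(-5,7) right/bottom  bias=-1
    (4,2)@(9, 5): e=[0,-8,24] → .  [on edge]
    (5,3)@(11, 7): e=[16,0,0] → .  [on edge]
    (2,4)@(5, 9): e=[-16,0,32] → .  [on edge]
    (4,4)@(9, 9): e=[8,4,4] → X
    (5,4)@(11, 9): e=[20,6,-10] → .
    (3,5)@(7, 11): e=[0,8,8] → X  [on edge]
    (4,5)@(9, 11): e=[12,10,-6] → .
    (3,6)@(7, 13): e=[4,14,-2] → .
    (2,8)@(5, 17): e=[0,24,-8] → .  [on edge]
  covered (2 px):
    . . . . . .
    . . . . . .
    . . . . . .
    . . . . . .
    . . . . X .
    . . . X . .
    . . . . . .
    . . . . . .
    . . . . . .

Final: 3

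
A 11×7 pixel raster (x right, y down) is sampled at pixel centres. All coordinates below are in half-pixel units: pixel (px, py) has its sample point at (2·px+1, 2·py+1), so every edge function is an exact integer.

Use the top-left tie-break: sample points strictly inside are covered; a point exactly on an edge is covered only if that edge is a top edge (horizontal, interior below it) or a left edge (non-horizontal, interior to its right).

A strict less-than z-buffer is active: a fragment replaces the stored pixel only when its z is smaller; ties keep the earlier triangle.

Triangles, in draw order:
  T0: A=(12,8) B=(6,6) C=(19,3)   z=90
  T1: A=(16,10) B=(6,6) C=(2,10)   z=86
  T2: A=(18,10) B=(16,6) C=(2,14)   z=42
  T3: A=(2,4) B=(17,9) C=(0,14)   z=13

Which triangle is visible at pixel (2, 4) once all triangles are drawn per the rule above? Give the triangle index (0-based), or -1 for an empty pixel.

T0:
  2·area = 44
  edge (12, 8)→(6, 6): d=(-6,-2) top-left  bias=+0
  edge (6, 6)→(19, 3): d=(13,-3) top-left  bias=+0
  edge (19, 3)→(12, 8): d=(-7,5) right/bottom  bias=-1
    (9,1)@(19, 3): e=[44,0,0] → ·  [on edge]
    (1,2)@(3, 5): e=[0,-22,66] → ·  [on edge]
    (5,2)@(11, 5): e=[16,2,26] → █
    (6,2)@(13, 5): e=[20,8,16] → █
    (7,2)@(15, 5): e=[24,14,6] → █
    (8,2)@(17, 5): e=[28,20,-4] → ·
    (4,3)@(9, 7): e=[0,22,22] → █  [on edge]
    (7,3)@(15, 7): e=[12,40,-8] → ·
    (4,4)@(9, 9): e=[-12,48,8] → ·
    (5,4)@(11, 9): e=[-8,54,-2] → ·
    (6,4)@(13, 9): e=[-4,60,-12] → ·
    (7,4)@(15, 9): e=[0,66,-22] → ·  [on edge]
    (10,5)@(21, 11): e=[0,110,-66] → ·  [on edge]
    (2,6)@(5, 13): e=[-44,88,0] → ·  [on edge]
  covered (6 px):
    · · · · · · · · · · ·
    · · · · · · · · · · ·
    · · · · · █ █ █ · · ·
    · · · · █ █ █ · · · ·
    · · · · · · · · · · ·
    · · · · · · · · · · ·
    · · · · · · · · · · ·
T1:
  2·area = 56  (B↔C swapped to make it positive)
  edge (16, 10)→(2, 10): d=(-14,0) right/bottom  bias=-1
  edge (2, 10)→(6, 6): d=(4,-4) top-left  bias=+0
  edge (6, 6)→(16, 10): d=(10,4) right/bottom  bias=-1
    (5,0)@(11, 1): e=[126,0,-70] → ·  [on edge]
    (4,1)@(9, 3): e=[98,0,-42] → ·  [on edge]
    (3,2)@(7, 5): e=[70,0,-14] → ·  [on edge]
    (2,3)@(5, 7): e=[42,0,14] → █  [on edge]
    (3,3)@(7, 7): e=[42,8,6] → █
    (4,3)@(9, 7): e=[42,16,-2] → ·
    (1,4)@(3, 9): e=[14,0,42] → █  [on edge]
    (4,4)@(9, 9): e=[14,24,18] → █
    (5,4)@(11, 9): e=[14,32,10] → █
    (6,4)@(13, 9): e=[14,40,2] → █
    (7,4)@(15, 9): e=[14,48,-6] → ·
    (0,5)@(1, 11): e=[-14,0,70] → ·  [on edge]
  covered (8 px):
    · · · · · · · · · · ·
    · · · · · · · · · · ·
    · · · · · · · · · · ·
    · · █ █ · · · · · · ·
    · █ █ █ █ █ █ · · · ·
    · · · · · · · · · · ·
    · · · · · · · · · · ·
T2:
  2·area = 72  (B↔C swapped to make it positive)
  edge (18, 10)→(2, 14): d=(-16,4) right/bottom  bias=-1
  edge (2, 14)→(16, 6): d=(14,-8) top-left  bias=+0
  edge (16, 6)→(18, 10): d=(2,4) right/bottom  bias=-1
    (7,3)@(15, 7): e=[60,6,6] → █
    (8,3)@(17, 7): e=[52,22,-2] → ·
    (5,4)@(11, 9): e=[44,2,26] → █
    (6,4)@(13, 9): e=[36,18,18] → █
    (8,4)@(17, 9): e=[20,50,2] → █
    (9,4)@(19, 9): e=[12,66,-6] → ·
    (4,5)@(9, 11): e=[20,14,38] → █
    (7,5)@(15, 11): e=[-4,62,14] → ·
    (8,5)@(17, 11): e=[-12,78,6] → ·
    (2,6)@(5, 13): e=[4,10,58] → █
    (3,6)@(7, 13): e=[-4,26,50] → ·
    (4,6)@(9, 13): e=[-12,42,42] → ·
  covered (9 px):
    · · · · · · · · · · ·
    · · · · · · · · · · ·
    · · · · · · · · · · ·
    · · · · · · · █ · · ·
    · · · · · █ █ █ █ · ·
    · · · · █ █ █ · · · ·
    · · █ · · · · · · · ·
T3:
  2·area = 160
  edge (2, 4)→(17, 9): d=(15,5) right/bottom  bias=-1
  edge (17, 9)→(0, 14): d=(-17,5) right/bottom  bias=-1
  edge (0, 14)→(2, 4): d=(2,-10) top-left  bias=+0
    (1,2)@(3, 5): e=[10,138,12] → █
    (2,2)@(5, 5): e=[0,128,32] → ·  [on edge]
    (1,3)@(3, 7): e=[40,104,16] → █
    (2,3)@(5, 7): e=[30,94,36] → █
    (3,3)@(7, 7): e=[20,84,56] → █
    (4,3)@(9, 7): e=[10,74,76] → █
    (5,3)@(11, 7): e=[0,64,96] → ·  [on edge]
    (0,4)@(1, 9): e=[80,80,0] → █  [on edge]
    (5,4)@(11, 9): e=[30,30,100] → █
    (6,4)@(13, 9): e=[20,20,120] → █
    (7,4)@(15, 9): e=[10,10,140] → █
    (8,4)@(17, 9): e=[0,0,160] → ·  [on edge]
  covered (20 px):
    · · · · · · · · · · ·
    · · · · · · · · · · ·
    · █ · · · · · · · · ·
    · █ █ █ █ · · · · · ·
    █ █ █ █ █ █ █ █ · · ·
    █ █ █ █ █ · · · · · ·
    █ █ · · · · · · · · ·

Z-buffer (winner per pixel, '.' = empty):
  . . . . . . . . . . .
  . . . . . . . . . . .
  . 3 . . . 0 0 0 . . .
  . 3 3 3 3 0 0 2 . . .
  3 3 3 3 3 3 3 3 2 . .
  3 3 3 3 3 2 2 . . . .
  3 3 2 . . . . . . . .

Answer: 3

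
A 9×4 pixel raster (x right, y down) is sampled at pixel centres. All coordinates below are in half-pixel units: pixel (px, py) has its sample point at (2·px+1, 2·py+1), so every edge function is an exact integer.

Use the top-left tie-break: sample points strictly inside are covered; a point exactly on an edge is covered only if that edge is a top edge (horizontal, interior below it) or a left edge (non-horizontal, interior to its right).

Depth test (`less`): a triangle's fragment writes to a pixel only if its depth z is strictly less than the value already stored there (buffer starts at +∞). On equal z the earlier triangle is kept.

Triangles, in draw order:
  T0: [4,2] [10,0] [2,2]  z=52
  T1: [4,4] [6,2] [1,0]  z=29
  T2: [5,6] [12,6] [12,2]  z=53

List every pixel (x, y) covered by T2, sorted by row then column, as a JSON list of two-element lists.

T0:
  2·area = 4  (B↔C swapped to make it positive)
  edge (4, 2)→(2, 2): d=(-2,0) right/bottom  bias=-1
  edge (2, 2)→(10, 0): d=(8,-2) top-left  bias=+0
  edge (10, 0)→(4, 2): d=(-6,2) right/bottom  bias=-1
    (3,0)@(7, 1): e=[2,2,0] → ·  [on edge]
    (0,1)@(1, 3): e=[-2,6,0] → ·  [on edge]
  covered (0 px):
    · · · · · · · · ·
    · · · · · · · · ·
    · · · · · · · · ·
    · · · · · · · · ·
T1:
  2·area = 14  (B↔C swapped to make it positive)
  edge (4, 4)→(1, 0): d=(-3,-4) top-left  bias=+0
  edge (1, 0)→(6, 2): d=(5,2) right/bottom  bias=-1
  edge (6, 2)→(4, 4): d=(-2,2) right/bottom  bias=-1
    (1,0)@(3, 1): e=[5,1,8] → #
    (2,0)@(5, 1): e=[13,-3,4] → ·
    (3,0)@(7, 1): e=[21,-7,0] → ·  [on edge]
    (1,1)@(3, 3): e=[-1,11,4] → ·
    (2,1)@(5, 3): e=[7,7,0] → ·  [on edge]
    (1,2)@(3, 5): e=[-7,21,0] → ·  [on edge]
    (0,3)@(1, 7): e=[-21,35,0] → ·  [on edge]
  covered (1 px):
    · # · · · · · · ·
    · · · · · · · · ·
    · · · · · · · · ·
    · · · · · · · · ·
T2:
  2·area = 28  (B↔C swapped to make it positive)
  edge (5, 6)→(12, 2): d=(7,-4) top-left  bias=+0
  edge (12, 2)→(12, 6): d=(0,4) right/bottom  bias=-1
  edge (12, 6)→(5, 6): d=(-7,0) right/bottom  bias=-1
    (5,1)@(11, 3): e=[3,4,21] → #
    (6,1)@(13, 3): e=[11,-4,21] → ·
    (3,2)@(7, 5): e=[1,20,7] → #
    (4,2)@(9, 5): e=[9,12,7] → #
    (6,2)@(13, 5): e=[25,-4,7] → ·
    (3,3)@(7, 7): e=[15,20,-7] → ·
    (4,3)@(9, 7): e=[23,12,-7] → ·
    (5,3)@(11, 7): e=[31,4,-7] → ·
  covered (4 px):
    · · · · · · · · ·
    · · · · · # · · ·
    · · · # # # · · ·
    · · · · · · · · ·

Final: [[5,1],[3,2],[4,2],[5,2]]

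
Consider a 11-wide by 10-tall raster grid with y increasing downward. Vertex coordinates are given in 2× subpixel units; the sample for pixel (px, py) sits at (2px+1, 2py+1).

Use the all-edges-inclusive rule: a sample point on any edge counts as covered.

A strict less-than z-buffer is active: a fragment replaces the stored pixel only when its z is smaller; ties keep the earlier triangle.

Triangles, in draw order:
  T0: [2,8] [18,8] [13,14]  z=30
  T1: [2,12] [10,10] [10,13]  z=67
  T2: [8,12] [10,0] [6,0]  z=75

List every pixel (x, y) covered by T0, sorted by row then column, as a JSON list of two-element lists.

T0:
  2·area = 96
  edge (2, 8)→(18, 8): d=(16,0) inclusive
  edge (18, 8)→(13, 14): d=(-5,6) inclusive
  edge (13, 14)→(2, 8): d=(-11,-6) inclusive
    (2,4)@(5, 9): e=[16,73,7] → #
    (3,4)@(7, 9): e=[16,61,19] → #
    (4,4)@(9, 9): e=[16,49,31] → #
    (5,4)@(11, 9): e=[16,37,43] → #
    (6,4)@(13, 9): e=[16,25,55] → #
    (7,4)@(15, 9): e=[16,13,67] → #
    (8,4)@(17, 9): e=[16,1,79] → #
    (9,4)@(19, 9): e=[16,-11,91] → ·
    (2,5)@(5, 11): e=[48,63,-15] → ·
    (3,5)@(7, 11): e=[48,51,-3] → ·
    (4,5)@(9, 11): e=[48,39,9] → #
    (8,5)@(17, 11): e=[48,-9,57] → ·
  covered (12 px):
    · · · · · · · · · · ·
    · · · · · · · · · · ·
    · · · · · · · · · · ·
    · · · · · · · · · · ·
    · · # # # # # # # · ·
    · · · · # # # # · · ·
    · · · · · · # · · · ·
    · · · · · · · · · · ·
    · · · · · · · · · · ·
    · · · · · · · · · · ·
T1:
  2·area = 24
  edge (2, 12)→(10, 10): d=(8,-2) inclusive
  edge (10, 10)→(10, 13): d=(0,3) inclusive
  edge (10, 13)→(2, 12): d=(-8,-1) inclusive
    (3,5)@(7, 11): e=[2,9,13] → #
    (4,5)@(9, 11): e=[6,3,15] → #
    (5,5)@(11, 11): e=[10,-3,17] → ·
    (3,6)@(7, 13): e=[18,9,-3] → ·
    (4,6)@(9, 13): e=[22,3,-1] → ·
  covered (2 px):
    · · · · · · · · · · ·
    · · · · · · · · · · ·
    · · · · · · · · · · ·
    · · · · · · · · · · ·
    · · · · · · · · · · ·
    · · · # # · · · · · ·
    · · · · · · · · · · ·
    · · · · · · · · · · ·
    · · · · · · · · · · ·
    · · · · · · · · · · ·
T2:
  2·area = 48  (B↔C swapped to make it positive)
  edge (8, 12)→(6, 0): d=(-2,-12) inclusive
  edge (6, 0)→(10, 0): d=(4,0) inclusive
  edge (10, 0)→(8, 12): d=(-2,12) inclusive
    (3,0)@(7, 1): e=[10,4,34] → #
    (4,0)@(9, 1): e=[34,4,10] → #
    (5,0)@(11, 1): e=[58,4,-14] → ·
    (3,1)@(7, 3): e=[6,12,30] → #
    (5,1)@(11, 3): e=[54,12,-18] → ·
    (3,2)@(7, 5): e=[2,20,26] → #
    (5,2)@(11, 5): e=[50,20,-22] → ·
    (3,3)@(7, 7): e=[-2,28,22] → ·
    (4,3)@(9, 7): e=[22,28,-2] → ·
  covered (6 px):
    · · · # # · · · · · ·
    · · · # # · · · · · ·
    · · · # # · · · · · ·
    · · · · · · · · · · ·
    · · · · · · · · · · ·
    · · · · · · · · · · ·
    · · · · · · · · · · ·
    · · · · · · · · · · ·
    · · · · · · · · · · ·
    · · · · · · · · · · ·

Result: [[2,4],[3,4],[4,4],[5,4],[6,4],[7,4],[8,4],[4,5],[5,5],[6,5],[7,5],[6,6]]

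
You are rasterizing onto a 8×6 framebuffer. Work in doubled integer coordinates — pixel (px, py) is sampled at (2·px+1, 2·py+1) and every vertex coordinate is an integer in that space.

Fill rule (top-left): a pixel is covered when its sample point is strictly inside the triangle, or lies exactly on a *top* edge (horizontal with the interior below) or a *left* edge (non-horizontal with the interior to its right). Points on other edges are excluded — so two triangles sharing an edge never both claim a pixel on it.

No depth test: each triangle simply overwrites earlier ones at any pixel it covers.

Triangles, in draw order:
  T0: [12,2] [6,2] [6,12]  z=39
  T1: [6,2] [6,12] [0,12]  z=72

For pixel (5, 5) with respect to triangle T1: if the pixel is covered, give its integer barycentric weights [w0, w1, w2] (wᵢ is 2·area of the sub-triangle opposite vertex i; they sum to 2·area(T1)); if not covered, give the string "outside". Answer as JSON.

T0:
  2·area = 60  (B↔C swapped to make it positive)
  edge (12, 2)→(6, 12): d=(-6,10) right/bottom  bias=-1
  edge (6, 12)→(6, 2): d=(0,-10) top-left  bias=+0
  edge (6, 2)→(12, 2): d=(6,0) top-left  bias=+0
    (3,1)@(7, 3): e=[44,10,6] → X
    (4,1)@(9, 3): e=[24,30,6] → X
    (5,1)@(11, 3): e=[4,50,6] → X
    (6,1)@(13, 3): e=[-16,70,6] → .
    (3,2)@(7, 5): e=[32,10,18] → X
    (5,2)@(11, 5): e=[-8,50,18] → .
    (3,3)@(7, 7): e=[20,10,30] → X
    (4,3)@(9, 7): e=[0,30,30] → .  [on edge]
    (3,4)@(7, 9): e=[8,10,42] → X
    (4,4)@(9, 9): e=[-12,30,42] → .
    (3,5)@(7, 11): e=[-4,10,54] → .
  covered (7 px):
    . . . . . . . .
    . . . X X X . .
    . . . X X . . .
    . . . X . . . .
    . . . X . . . .
    . . . . . . . .
T1:
  2·area = 60
  edge (6, 2)→(6, 12): d=(0,10) right/bottom  bias=-1
  edge (6, 12)→(0, 12): d=(-6,0) right/bottom  bias=-1
  edge (0, 12)→(6, 2): d=(6,-10) top-left  bias=+0
    (2,2)@(5, 5): e=[10,42,8] → X
    (3,2)@(7, 5): e=[-10,42,28] → .
    (1,3)@(3, 7): e=[30,30,0] → X  [on edge]
    (3,3)@(7, 7): e=[-10,30,40] → .
    (1,4)@(3, 9): e=[30,18,12] → X
    (3,4)@(7, 9): e=[-10,18,52] → .
    (0,5)@(1, 11): e=[50,6,4] → X
    (3,5)@(7, 11): e=[-10,6,64] → .
  covered (8 px):
    . . . . . . . .
    . . . . . . . .
    . . X . . . . .
    . X X . . . . .
    . X X . . . . .
    X X X . . . . .

Final: "outside"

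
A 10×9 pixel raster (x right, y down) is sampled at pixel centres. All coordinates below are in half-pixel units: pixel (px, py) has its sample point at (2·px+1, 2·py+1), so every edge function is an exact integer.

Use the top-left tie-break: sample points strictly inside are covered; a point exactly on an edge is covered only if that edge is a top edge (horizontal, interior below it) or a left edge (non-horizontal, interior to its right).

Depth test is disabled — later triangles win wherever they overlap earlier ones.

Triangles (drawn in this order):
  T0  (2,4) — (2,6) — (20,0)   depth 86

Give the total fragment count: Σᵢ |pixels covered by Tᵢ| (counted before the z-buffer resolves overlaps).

T0:
  2·area = 36  (B↔C swapped to make it positive)
  edge (2, 4)→(20, 0): d=(18,-4) top-left  bias=+0
  edge (20, 0)→(2, 6): d=(-18,6) right/bottom  bias=-1
  edge (2, 6)→(2, 4): d=(0,-2) top-left  bias=+0
    (8,0)@(17, 1): e=[6,0,30] → ·  [on edge]
    (3,1)@(7, 3): e=[2,24,10] → █
    (4,1)@(9, 3): e=[10,12,14] → █
    (5,1)@(11, 3): e=[18,0,18] → ·  [on edge]
    (1,2)@(3, 5): e=[22,12,2] → █
    (2,2)@(5, 5): e=[30,0,6] → ·  [on edge]
    (3,2)@(7, 5): e=[38,-12,10] → ·
    (4,2)@(9, 5): e=[46,-24,14] → ·
    (1,3)@(3, 7): e=[58,-24,2] → ·
  covered (3 px):
    · · · · · · · · · ·
    · · · █ █ · · · · ·
    · █ · · · · · · · ·
    · · · · · · · · · ·
    · · · · · · · · · ·
    · · · · · · · · · ·
    · · · · · · · · · ·
    · · · · · · · · · ·
    · · · · · · · · · ·

Final: 3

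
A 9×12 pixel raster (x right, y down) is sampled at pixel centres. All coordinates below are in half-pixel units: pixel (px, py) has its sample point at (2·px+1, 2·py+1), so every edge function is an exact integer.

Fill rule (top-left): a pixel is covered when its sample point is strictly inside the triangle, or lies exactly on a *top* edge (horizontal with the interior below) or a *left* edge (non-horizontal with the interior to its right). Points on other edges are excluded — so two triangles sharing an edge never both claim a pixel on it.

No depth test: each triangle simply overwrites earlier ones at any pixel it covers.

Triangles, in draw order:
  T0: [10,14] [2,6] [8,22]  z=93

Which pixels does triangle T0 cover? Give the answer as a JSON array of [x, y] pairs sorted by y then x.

T0:
  2·area = 80  (B↔C swapped to make it positive)
  edge (10, 14)→(8, 22): d=(-2,8) right/bottom  bias=-1
  edge (8, 22)→(2, 6): d=(-6,-16) top-left  bias=+0
  edge (2, 6)→(10, 14): d=(8,8) right/bottom  bias=-1
    (0,2)@(1, 5): e=[90,-10,0] → ·  [on edge]
    (1,3)@(3, 7): e=[70,10,0] → ·  [on edge]
    (2,4)@(5, 9): e=[50,30,0] → ·  [on edge]
    (2,5)@(5, 11): e=[46,18,16] → █
    (3,5)@(7, 11): e=[30,50,0] → ·  [on edge]
    (2,6)@(5, 13): e=[42,6,32] → █
    (3,6)@(7, 13): e=[26,38,16] → █
    (4,6)@(9, 13): e=[10,70,0] → ·  [on edge]
    (2,7)@(5, 15): e=[38,-6,48] → ·
    (3,7)@(7, 15): e=[22,26,32] → █
    (4,7)@(9, 15): e=[6,58,16] → █
    (5,7)@(11, 15): e=[-10,90,0] → ·  [on edge]
    (6,8)@(13, 17): e=[-30,110,0] → ·  [on edge]
    (7,9)@(15, 19): e=[-50,130,0] → ·  [on edge]
    (8,10)@(17, 21): e=[-70,150,0] → ·  [on edge]
  covered (8 px):
    · · · · · · · · ·
    · · · · · · · · ·
    · · · · · · · · ·
    · · · · · · · · ·
    · · · · · · · · ·
    · · █ · · · · · ·
    · · █ █ · · · · ·
    · · · █ █ · · · ·
    · · · █ █ · · · ·
    · · · █ · · · · ·
    · · · · · · · · ·
    · · · · · · · · ·

Result: [[2,5],[2,6],[3,6],[3,7],[4,7],[3,8],[4,8],[3,9]]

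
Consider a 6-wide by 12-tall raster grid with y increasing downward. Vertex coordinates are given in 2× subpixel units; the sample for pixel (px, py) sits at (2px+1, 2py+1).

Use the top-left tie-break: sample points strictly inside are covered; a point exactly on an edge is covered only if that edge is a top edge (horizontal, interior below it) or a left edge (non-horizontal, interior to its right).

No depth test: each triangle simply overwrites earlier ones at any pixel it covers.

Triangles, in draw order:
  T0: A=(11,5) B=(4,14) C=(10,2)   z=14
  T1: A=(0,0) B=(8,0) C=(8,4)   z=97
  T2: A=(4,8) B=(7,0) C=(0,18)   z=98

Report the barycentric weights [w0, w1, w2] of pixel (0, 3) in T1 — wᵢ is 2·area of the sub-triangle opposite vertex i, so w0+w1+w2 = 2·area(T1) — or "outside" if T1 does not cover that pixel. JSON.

T0:
  2·area = 30
  edge (11, 5)→(4, 14): d=(-7,9) right/bottom  bias=-1
  edge (4, 14)→(10, 2): d=(6,-12) top-left  bias=+0
  edge (10, 2)→(11, 5): d=(1,3) right/bottom  bias=-1
    (4,2)@(9, 5): e=[18,6,6] → X
    (5,2)@(11, 5): e=[0,30,0] → .  [on edge]
    (4,3)@(9, 7): e=[4,18,8] → X
    (5,3)@(11, 7): e=[-14,42,2] → .
    (3,4)@(7, 9): e=[8,6,16] → X
    (4,4)@(9, 9): e=[-10,30,10] → .
    (3,5)@(7, 11): e=[-6,18,18] → .
  covered (3 px):
    . . . . . .
    . . . . . .
    . . . . X .
    . . . . X .
    . . . X . .
    . . . . . .
    . . . . . .
    . . . . . .
    . . . . . .
    . . . . . .
    . . . . . .
    . . . . . .
T1:
  2·area = 32
  edge (0, 0)→(8, 0): d=(8,0) top-left  bias=+0
  edge (8, 0)→(8, 4): d=(0,4) right/bottom  bias=-1
  edge (8, 4)→(0, 0): d=(-8,-4) top-left  bias=+0
    (1,0)@(3, 1): e=[8,20,4] → X
    (2,0)@(5, 1): e=[8,12,12] → X
    (3,0)@(7, 1): e=[8,4,20] → X
    (4,0)@(9, 1): e=[8,-4,28] → .
    (1,1)@(3, 3): e=[24,20,-12] → .
    (2,1)@(5, 3): e=[24,12,-4] → .
    (3,1)@(7, 3): e=[24,4,4] → X
    (4,1)@(9, 3): e=[24,-4,12] → .
    (3,2)@(7, 5): e=[40,4,-12] → .
  covered (4 px):
    . X X X . .
    . . . X . .
    . . . . . .
    . . . . . .
    . . . . . .
    . . . . . .
    . . . . . .
    . . . . . .
    . . . . . .
    . . . . . .
    . . . . . .
    . . . . . .
T2:
  2·area = 2  (B↔C swapped to make it positive)
  edge (4, 8)→(0, 18): d=(-4,10) right/bottom  bias=-1
  edge (0, 18)→(7, 0): d=(7,-18) top-left  bias=+0
  edge (7, 0)→(4, 8): d=(-3,8) right/bottom  bias=-1
  covered (0 px):
    . . . . . .
    . . . . . .
    . . . . . .
    . . . . . .
    . . . . . .
    . . . . . .
    . . . . . .
    . . . . . .
    . . . . . .
    . . . . . .
    . . . . . .
    . . . . . .

Final: "outside"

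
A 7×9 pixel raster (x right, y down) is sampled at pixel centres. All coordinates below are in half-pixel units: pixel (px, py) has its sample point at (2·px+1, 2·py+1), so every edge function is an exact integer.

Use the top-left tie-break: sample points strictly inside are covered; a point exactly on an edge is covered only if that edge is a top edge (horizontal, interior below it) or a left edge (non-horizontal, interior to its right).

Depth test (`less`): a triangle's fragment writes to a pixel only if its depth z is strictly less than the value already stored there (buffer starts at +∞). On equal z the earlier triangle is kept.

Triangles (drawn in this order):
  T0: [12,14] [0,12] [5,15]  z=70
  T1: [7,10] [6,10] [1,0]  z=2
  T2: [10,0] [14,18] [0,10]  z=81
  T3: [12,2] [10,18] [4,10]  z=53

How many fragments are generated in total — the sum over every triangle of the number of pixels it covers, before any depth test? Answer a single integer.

T0:
  2·area = 26  (B↔C swapped to make it positive)
  edge (12, 14)→(5, 15): d=(-7,1) right/bottom  bias=-1
  edge (5, 15)→(0, 12): d=(-5,-3) top-left  bias=+0
  edge (0, 12)→(12, 14): d=(12,2) right/bottom  bias=-1
    (1,6)@(3, 13): e=[16,4,6] → #
    (2,6)@(5, 13): e=[14,10,2] → #
    (3,6)@(7, 13): e=[12,16,-2] → ·
    (1,7)@(3, 15): e=[2,-6,30] → ·
    (2,7)@(5, 15): e=[0,0,26] → ·  [on edge]
  covered (2 px):
    · · · · · · ·
    · · · · · · ·
    · · · · · · ·
    · · · · · · ·
    · · · · · · ·
    · · · · · · ·
    · # # · · · ·
    · · · · · · ·
    · · · · · · ·
T1:
  2·area = 10
  edge (7, 10)→(6, 10): d=(-1,0) right/bottom  bias=-1
  edge (6, 10)→(1, 0): d=(-5,-10) top-left  bias=+0
  edge (1, 0)→(7, 10): d=(6,10) right/bottom  bias=-1
    (2,3)@(5, 7): e=[3,5,2] → #
    (3,3)@(7, 7): e=[3,25,-18] → ·
    (2,4)@(5, 9): e=[1,-5,14] → ·
  covered (1 px):
    · · · · · · ·
    · · · · · · ·
    · · · · · · ·
    · · # · · · ·
    · · · · · · ·
    · · · · · · ·
    · · · · · · ·
    · · · · · · ·
    · · · · · · ·
T2:
  2·area = 220
  edge (10, 0)→(14, 18): d=(4,18) right/bottom  bias=-1
  edge (14, 18)→(0, 10): d=(-14,-8) top-left  bias=+0
  edge (0, 10)→(10, 0): d=(10,-10) top-left  bias=+0
    (4,0)@(9, 1): e=[22,198,0] → #  [on edge]
    (5,0)@(11, 1): e=[-14,214,20] → ·
    (3,1)@(7, 3): e=[66,154,0] → #  [on edge]
    (5,1)@(11, 3): e=[-6,186,40] → ·
    (2,2)@(5, 5): e=[110,110,0] → #  [on edge]
    (5,2)@(11, 5): e=[2,158,60] → #
    (6,2)@(13, 5): e=[-34,174,80] → ·
    (1,3)@(3, 7): e=[154,66,0] → #  [on edge]
    (6,3)@(13, 7): e=[-26,146,100] → ·
    (0,4)@(1, 9): e=[198,22,0] → #  [on edge]
    (6,4)@(13, 9): e=[-18,118,120] → ·
    (0,5)@(1, 11): e=[206,-6,20] → ·
  covered (30 px):
    · · · · # · ·
    · · · # # · ·
    · · # # # # ·
    · # # # # # ·
    # # # # # # ·
    · # # # # # ·
    · · · # # # ·
    · · · · # # #
    · · · · · · #
T3:
  2·area = 112
  edge (12, 2)→(10, 18): d=(-2,16) right/bottom  bias=-1
  edge (10, 18)→(4, 10): d=(-6,-8) top-left  bias=+0
  edge (4, 10)→(12, 2): d=(8,-8) top-left  bias=+0
    (6,0)@(13, 1): e=[-14,126,0] → ·  [on edge]
    (5,1)@(11, 3): e=[14,98,0] → #  [on edge]
    (6,1)@(13, 3): e=[-18,114,16] → ·
    (4,2)@(9, 5): e=[42,70,0] → #  [on edge]
    (6,2)@(13, 5): e=[-22,102,32] → ·
    (3,3)@(7, 7): e=[70,42,0] → #  [on edge]
    (6,3)@(13, 7): e=[-26,90,48] → ·
    (2,4)@(5, 9): e=[98,14,0] → #  [on edge]
    (6,4)@(13, 9): e=[-30,78,64] → ·
    (1,5)@(3, 11): e=[126,-14,0] → ·  [on edge]
    (2,5)@(5, 11): e=[94,2,16] → #
    (5,5)@(11, 11): e=[-2,50,64] → ·
    (0,6)@(1, 13): e=[154,-42,0] → ·  [on edge]
  covered (16 px):
    · · · · · · ·
    · · · · · # ·
    · · · · # # ·
    · · · # # # ·
    · · # # # # ·
    · · # # # · ·
    · · · # # · ·
    · · · · # · ·
    · · · · · · ·

Result: 49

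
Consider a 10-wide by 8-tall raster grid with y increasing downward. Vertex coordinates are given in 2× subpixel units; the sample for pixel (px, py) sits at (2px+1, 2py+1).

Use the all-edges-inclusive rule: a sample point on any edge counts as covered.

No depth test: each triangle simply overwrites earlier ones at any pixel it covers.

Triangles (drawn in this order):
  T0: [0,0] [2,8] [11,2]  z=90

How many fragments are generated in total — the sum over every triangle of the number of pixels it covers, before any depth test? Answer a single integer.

T0:
  2·area = 84  (B↔C swapped to make it positive)
  edge (0, 0)→(11, 2): d=(11,2) inclusive
  edge (11, 2)→(2, 8): d=(-9,6) inclusive
  edge (2, 8)→(0, 0): d=(-2,-8) inclusive
    (0,0)@(1, 1): e=[9,69,6] → #
    (1,0)@(3, 1): e=[5,57,22] → #
    (2,0)@(5, 1): e=[1,45,38] → #
    (3,0)@(7, 1): e=[-3,33,54] → ·
    (0,1)@(1, 3): e=[31,51,2] → #
    (3,1)@(7, 3): e=[19,15,50] → #
    (4,1)@(9, 3): e=[15,3,66] → #
    (5,1)@(11, 3): e=[11,-9,82] → ·
    (0,2)@(1, 5): e=[53,33,-2] → ·
    (1,2)@(3, 5): e=[49,21,14] → #
    (3,2)@(7, 5): e=[41,-3,46] → ·
    (4,2)@(9, 5): e=[37,-15,62] → ·
  covered (11 px):
    # # # · · · · · · ·
    # # # # # · · · · ·
    · # # · · · · · · ·
    · # · · · · · · · ·
    · · · · · · · · · ·
    · · · · · · · · · ·
    · · · · · · · · · ·
    · · · · · · · · · ·

Answer: 11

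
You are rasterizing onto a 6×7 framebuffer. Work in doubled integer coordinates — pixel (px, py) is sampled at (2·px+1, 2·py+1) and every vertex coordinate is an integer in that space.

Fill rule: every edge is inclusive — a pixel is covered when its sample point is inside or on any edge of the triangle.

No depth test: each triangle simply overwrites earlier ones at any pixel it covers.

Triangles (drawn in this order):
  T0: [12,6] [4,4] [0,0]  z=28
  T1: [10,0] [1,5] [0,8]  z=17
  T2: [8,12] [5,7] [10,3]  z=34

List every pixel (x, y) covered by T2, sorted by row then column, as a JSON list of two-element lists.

T0:
  2·area = 24
  edge (12, 6)→(4, 4): d=(-8,-2) inclusive
  edge (4, 4)→(0, 0): d=(-4,-4) inclusive
  edge (0, 0)→(12, 6): d=(12,6) inclusive
    (0,0)@(1, 1): e=[18,0,6] → █  [on edge]
    (1,0)@(3, 1): e=[22,8,-6] → ·
    (0,1)@(1, 3): e=[2,-8,30] → ·
    (1,1)@(3, 3): e=[6,0,18] → █  [on edge]
    (2,1)@(5, 3): e=[10,8,6] → █
    (3,1)@(7, 3): e=[14,16,-6] → ·
    (1,2)@(3, 5): e=[-10,-8,42] → ·
    (2,2)@(5, 5): e=[-6,0,30] → ·  [on edge]
    (4,2)@(9, 5): e=[2,16,6] → █
    (5,2)@(11, 5): e=[6,24,-6] → ·
    (3,3)@(7, 7): e=[-18,0,42] → ·  [on edge]
    (4,3)@(9, 7): e=[-14,8,30] → ·
    (4,4)@(9, 9): e=[-30,0,54] → ·  [on edge]
    (5,5)@(11, 11): e=[-42,0,66] → ·  [on edge]
  covered (4 px):
    █ · · · · ·
    · █ █ · · ·
    · · · · █ ·
    · · · · · ·
    · · · · · ·
    · · · · · ·
    · · · · · ·
T1:
  2·area = 22  (B↔C swapped to make it positive)
  edge (10, 0)→(0, 8): d=(-10,8) inclusive
  edge (0, 8)→(1, 5): d=(1,-3) inclusive
  edge (1, 5)→(10, 0): d=(9,-5) inclusive
    (2,1)@(5, 3): e=[10,10,2] → █
    (3,1)@(7, 3): e=[-6,16,12] → ·
    (0,2)@(1, 5): e=[22,0,0] → █  [on edge]
    (1,2)@(3, 5): e=[6,6,10] → █
    (2,2)@(5, 5): e=[-10,12,20] → ·
    (0,3)@(1, 7): e=[2,2,18] → █
    (1,3)@(3, 7): e=[-14,8,28] → ·
    (0,4)@(1, 9): e=[-18,4,36] → ·
  covered (4 px):
    · · · · · ·
    · · █ · · ·
    █ █ · · · ·
    █ · · · · ·
    · · · · · ·
    · · · · · ·
    · · · · · ·
T2:
  2·area = 37
  edge (8, 12)→(5, 7): d=(-3,-5) inclusive
  edge (5, 7)→(10, 3): d=(5,-4) inclusive
  edge (10, 3)→(8, 12): d=(-2,9) inclusive
    (4,2)@(9, 5): e=[26,6,5] → █
    (5,2)@(11, 5): e=[36,14,-13] → ·
    (2,3)@(5, 7): e=[0,0,37] → █  [on edge]
    (3,3)@(7, 7): e=[10,8,19] → █
    (5,3)@(11, 7): e=[30,24,-17] → ·
    (2,4)@(5, 9): e=[-6,10,33] → ·
    (3,4)@(7, 9): e=[4,18,15] → █
    (4,4)@(9, 9): e=[14,26,-3] → ·
    (3,5)@(7, 11): e=[-2,28,11] → ·
  covered (5 px):
    · · · · · ·
    · · · · · ·
    · · · · █ ·
    · · █ █ █ ·
    · · · █ · ·
    · · · · · ·
    · · · · · ·

Result: [[4,2],[2,3],[3,3],[4,3],[3,4]]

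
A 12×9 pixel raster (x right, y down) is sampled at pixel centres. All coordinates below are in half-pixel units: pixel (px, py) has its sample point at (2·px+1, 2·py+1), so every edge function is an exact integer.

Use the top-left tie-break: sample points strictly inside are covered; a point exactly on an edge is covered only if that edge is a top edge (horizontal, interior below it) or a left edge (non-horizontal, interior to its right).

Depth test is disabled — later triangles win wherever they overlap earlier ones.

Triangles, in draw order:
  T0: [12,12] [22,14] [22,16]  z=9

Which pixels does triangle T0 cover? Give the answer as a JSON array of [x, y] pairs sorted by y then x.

T0:
  2·area = 20
  edge (12, 12)→(22, 14): d=(10,2) right/bottom  bias=-1
  edge (22, 14)→(22, 16): d=(0,2) right/bottom  bias=-1
  edge (22, 16)→(12, 12): d=(-10,-4) top-left  bias=+0
    (3,5)@(7, 11): e=[0,30,-10] → ·  [on edge]
    (7,6)@(15, 13): e=[4,14,2] → █
    (8,6)@(17, 13): e=[0,10,10] → ·  [on edge]
    (7,7)@(15, 15): e=[24,14,-18] → ·
    (10,7)@(21, 15): e=[12,2,6] → █
    (11,7)@(23, 15): e=[8,-2,14] → ·
    (10,8)@(21, 17): e=[32,2,-14] → ·
  covered (2 px):
    · · · · · · · · · · · ·
    · · · · · · · · · · · ·
    · · · · · · · · · · · ·
    · · · · · · · · · · · ·
    · · · · · · · · · · · ·
    · · · · · · · · · · · ·
    · · · · · · · █ · · · ·
    · · · · · · · · · · █ ·
    · · · · · · · · · · · ·

Result: [[7,6],[10,7]]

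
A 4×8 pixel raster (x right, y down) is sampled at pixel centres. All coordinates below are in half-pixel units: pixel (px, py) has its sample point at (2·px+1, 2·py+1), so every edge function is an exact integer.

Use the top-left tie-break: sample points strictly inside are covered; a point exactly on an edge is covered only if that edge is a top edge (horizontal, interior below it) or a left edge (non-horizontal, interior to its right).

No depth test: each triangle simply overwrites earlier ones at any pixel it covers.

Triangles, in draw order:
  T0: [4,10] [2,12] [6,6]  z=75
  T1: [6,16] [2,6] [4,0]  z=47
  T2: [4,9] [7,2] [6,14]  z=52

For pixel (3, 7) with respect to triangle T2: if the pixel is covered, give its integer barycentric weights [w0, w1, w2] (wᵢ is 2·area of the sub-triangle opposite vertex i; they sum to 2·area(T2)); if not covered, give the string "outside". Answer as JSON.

T0:
  2·area = 4
  edge (4, 10)→(2, 12): d=(-2,2) right/bottom  bias=-1
  edge (2, 12)→(6, 6): d=(4,-6) top-left  bias=+0
  edge (6, 6)→(4, 10): d=(-2,4) right/bottom  bias=-1
    (3,3)@(7, 7): e=[0,10,-6] → ·  [on edge]
    (2,4)@(5, 9): e=[0,6,-2] → ·  [on edge]
    (1,5)@(3, 11): e=[0,2,2] → ·  [on edge]
    (0,6)@(1, 13): e=[0,-2,6] → ·  [on edge]
  covered (0 px):
    · · · ·
    · · · ·
    · · · ·
    · · · ·
    · · · ·
    · · · ·
    · · · ·
    · · · ·
T1:
  2·area = 44
  edge (6, 16)→(2, 6): d=(-4,-10) top-left  bias=+0
  edge (2, 6)→(4, 0): d=(2,-6) top-left  bias=+0
  edge (4, 0)→(6, 16): d=(2,16) right/bottom  bias=-1
    (1,1)@(3, 3): e=[22,0,22] → #  [on edge]
    (2,1)@(5, 3): e=[42,12,-10] → ·
    (1,2)@(3, 5): e=[14,4,26] → #
    (2,2)@(5, 5): e=[34,16,-6] → ·
    (1,3)@(3, 7): e=[6,8,30] → #
    (2,3)@(5, 7): e=[26,20,-2] → ·
    (0,4)@(1, 9): e=[-22,0,66] → ·  [on edge]
    (1,4)@(3, 9): e=[-2,12,34] → ·
    (2,4)@(5, 9): e=[18,24,2] → #
    (3,4)@(7, 9): e=[38,36,-30] → ·
    (2,5)@(5, 11): e=[10,28,6] → #
    (3,5)@(7, 11): e=[30,40,-26] → ·
  covered (6 px):
    · · · ·
    · # · ·
    · # · ·
    · # · ·
    · · # ·
    · · # ·
    · · # ·
    · · · ·
T2:
  2·area = 29
  edge (4, 9)→(7, 2): d=(3,-7) top-left  bias=+0
  edge (7, 2)→(6, 14): d=(-1,12) right/bottom  bias=-1
  edge (6, 14)→(4, 9): d=(-2,-5) top-left  bias=+0
    (2,3)@(5, 7): e=[1,19,9] → #
    (3,3)@(7, 7): e=[15,-5,19] → ·
    (2,4)@(5, 9): e=[7,17,5] → #
    (3,4)@(7, 9): e=[21,-7,15] → ·
    (2,5)@(5, 11): e=[13,15,1] → #
    (3,5)@(7, 11): e=[27,-9,11] → ·
    (2,6)@(5, 13): e=[19,13,-3] → ·
  covered (3 px):
    · · · ·
    · · · ·
    · · · ·
    · · # ·
    · · # ·
    · · # ·
    · · · ·
    · · · ·

Answer: "outside"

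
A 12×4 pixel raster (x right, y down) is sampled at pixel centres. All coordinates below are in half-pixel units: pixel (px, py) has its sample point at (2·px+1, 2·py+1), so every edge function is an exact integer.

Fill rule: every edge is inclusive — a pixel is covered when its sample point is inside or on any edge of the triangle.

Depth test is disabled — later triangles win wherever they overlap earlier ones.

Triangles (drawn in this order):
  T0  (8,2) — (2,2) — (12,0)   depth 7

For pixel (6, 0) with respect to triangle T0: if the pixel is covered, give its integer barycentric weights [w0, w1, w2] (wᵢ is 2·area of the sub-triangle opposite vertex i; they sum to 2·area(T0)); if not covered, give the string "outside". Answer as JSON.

T0:
  2·area = 12
  edge (8, 2)→(2, 2): d=(-6,0) inclusive
  edge (2, 2)→(12, 0): d=(10,-2) inclusive
  edge (12, 0)→(8, 2): d=(-4,2) inclusive
    (3,0)@(7, 1): e=[6,0,6] → █  [on edge]
    (4,0)@(9, 1): e=[6,4,2] → █
    (5,0)@(11, 1): e=[6,8,-2] → ·
    (3,1)@(7, 3): e=[-6,20,-2] → ·
    (4,1)@(9, 3): e=[-6,24,-6] → ·
  covered (2 px):
    · · · █ █ · · · · · · ·
    · · · · · · · · · · · ·
    · · · · · · · · · · · ·
    · · · · · · · · · · · ·

Result: "outside"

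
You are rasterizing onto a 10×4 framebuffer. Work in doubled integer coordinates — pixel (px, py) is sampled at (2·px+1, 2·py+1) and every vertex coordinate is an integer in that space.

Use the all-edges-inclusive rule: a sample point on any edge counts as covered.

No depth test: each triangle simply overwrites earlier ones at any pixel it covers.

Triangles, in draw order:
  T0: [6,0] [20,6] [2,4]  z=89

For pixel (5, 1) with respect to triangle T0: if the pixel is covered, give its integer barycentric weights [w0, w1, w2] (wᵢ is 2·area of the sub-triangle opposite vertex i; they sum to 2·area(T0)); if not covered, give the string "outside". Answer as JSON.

T0:
  2·area = 80
  edge (6, 0)→(20, 6): d=(14,6) inclusive
  edge (20, 6)→(2, 4): d=(-18,-2) inclusive
  edge (2, 4)→(6, 0): d=(4,-4) inclusive
    (2,0)@(5, 1): e=[20,60,0] → X  [on edge]
    (3,0)@(7, 1): e=[8,64,8] → X
    (4,0)@(9, 1): e=[-4,68,16] → .
    (1,1)@(3, 3): e=[60,20,0] → X  [on edge]
    (4,1)@(9, 3): e=[24,32,24] → X
    (5,1)@(11, 3): e=[12,36,32] → X
    (6,1)@(13, 3): e=[0,40,40] → X  [on edge]
    (7,1)@(15, 3): e=[-12,44,48] → .
    (0,2)@(1, 5): e=[100,-20,0] → .  [on edge]
    (1,2)@(3, 5): e=[88,-16,8] → .
    (2,2)@(5, 5): e=[76,-12,16] → .
    (3,2)@(7, 5): e=[64,-8,24] → .
    (5,2)@(11, 5): e=[40,0,40] → X  [on edge]
  covered (12 px):
    . . X X . . . . . .
    . X X X X X X . . .
    . . . . . X X X X .
    . . . . . . . . . .

Final: [36,32,12]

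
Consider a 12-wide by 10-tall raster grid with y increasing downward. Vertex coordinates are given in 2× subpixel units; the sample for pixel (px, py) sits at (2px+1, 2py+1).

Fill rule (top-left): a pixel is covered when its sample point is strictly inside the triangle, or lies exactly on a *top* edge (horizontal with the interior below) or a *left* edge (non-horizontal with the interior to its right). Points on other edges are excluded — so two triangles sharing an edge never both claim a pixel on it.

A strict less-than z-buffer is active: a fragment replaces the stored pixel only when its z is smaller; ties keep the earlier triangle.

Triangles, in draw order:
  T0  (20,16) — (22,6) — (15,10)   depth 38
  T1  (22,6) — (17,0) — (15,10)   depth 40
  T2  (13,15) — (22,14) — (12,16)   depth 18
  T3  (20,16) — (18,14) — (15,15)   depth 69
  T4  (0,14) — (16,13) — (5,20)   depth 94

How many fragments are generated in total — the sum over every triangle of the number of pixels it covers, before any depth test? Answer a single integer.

T0:
  2·area = 62  (B↔C swapped to make it positive)
  edge (20, 16)→(15, 10): d=(-5,-6) top-left  bias=+0
  edge (15, 10)→(22, 6): d=(7,-4) top-left  bias=+0
  edge (22, 6)→(20, 16): d=(-2,10) right/bottom  bias=-1
    (11,0)@(23, 1): e=[93,-31,0] → ·  [on edge]
    (10,3)@(21, 7): e=[51,3,8] → #
    (11,3)@(23, 7): e=[63,11,-12] → ·
    (8,4)@(17, 9): e=[17,1,44] → #
    (9,4)@(19, 9): e=[29,9,24] → #
    (11,4)@(23, 9): e=[53,25,-16] → ·
    (8,5)@(17, 11): e=[7,15,40] → #
    (10,5)@(21, 11): e=[31,31,0] → ·  [on edge]
    (8,6)@(17, 13): e=[-3,29,36] → ·
    (9,6)@(19, 13): e=[9,37,16] → #
    (10,6)@(21, 13): e=[21,45,-4] → ·
    (9,7)@(19, 15): e=[-1,51,12] → ·
  covered (7 px):
    · · · · · · · · · · · ·
    · · · · · · · · · · · ·
    · · · · · · · · · · · ·
    · · · · · · · · · · # ·
    · · · · · · · · # # # ·
    · · · · · · · · # # · ·
    · · · · · · · · · # · ·
    · · · · · · · · · · · ·
    · · · · · · · · · · · ·
    · · · · · · · · · · · ·
T1:
  2·area = 62  (B↔C swapped to make it positive)
  edge (22, 6)→(15, 10): d=(-7,4) right/bottom  bias=-1
  edge (15, 10)→(17, 0): d=(2,-10) top-left  bias=+0
  edge (17, 0)→(22, 6): d=(5,6) right/bottom  bias=-1
    (8,0)@(17, 1): e=[55,2,5] → #
    (9,0)@(19, 1): e=[47,22,-7] → ·
    (8,1)@(17, 3): e=[41,6,15] → #
    (9,1)@(19, 3): e=[33,26,3] → #
    (10,1)@(21, 3): e=[25,46,-9] → ·
    (8,2)@(17, 5): e=[27,10,25] → #
    (10,2)@(21, 5): e=[11,50,1] → #
    (11,2)@(23, 5): e=[3,70,-11] → ·
    (8,3)@(17, 7): e=[13,14,35] → #
    (10,3)@(21, 7): e=[-3,54,11] → ·
    (8,4)@(17, 9): e=[-1,18,45] → ·
    (9,4)@(19, 9): e=[-9,38,33] → ·
  covered (8 px):
    · · · · · · · · # · · ·
    · · · · · · · · # # · ·
    · · · · · · · · # # # ·
    · · · · · · · · # # · ·
    · · · · · · · · · · · ·
    · · · · · · · · · · · ·
    · · · · · · · · · · · ·
    · · · · · · · · · · · ·
    · · · · · · · · · · · ·
    · · · · · · · · · · · ·
T2:
  2·area = 8
  edge (13, 15)→(22, 14): d=(9,-1) top-left  bias=+0
  edge (22, 14)→(12, 16): d=(-10,2) right/bottom  bias=-1
  edge (12, 16)→(13, 15): d=(1,-1) top-left  bias=+0
    (11,2)@(23, 5): e=[-80,88,0] → ·  [on edge]
    (10,3)@(21, 7): e=[-64,72,0] → ·  [on edge]
    (9,4)@(19, 9): e=[-48,56,0] → ·  [on edge]
    (8,5)@(17, 11): e=[-32,40,0] → ·  [on edge]
    (7,6)@(15, 13): e=[-16,24,0] → ·  [on edge]
    (6,7)@(13, 15): e=[0,8,0] → #  [on edge]
    (7,7)@(15, 15): e=[2,4,2] → #
    (8,7)@(17, 15): e=[4,0,4] → ·  [on edge]
    (3,8)@(7, 17): e=[12,0,-4] → ·  [on edge]
    (5,8)@(11, 17): e=[16,-8,0] → ·  [on edge]
    (6,8)@(13, 17): e=[18,-12,2] → ·
    (7,8)@(15, 17): e=[20,-16,4] → ·
    (4,9)@(9, 19): e=[32,-24,0] → ·  [on edge]
  covered (2 px):
    · · · · · · · · · · · ·
    · · · · · · · · · · · ·
    · · · · · · · · · · · ·
    · · · · · · · · · · · ·
    · · · · · · · · · · · ·
    · · · · · · · · · · · ·
    · · · · · · · · · · · ·
    · · · · · · # # · · · ·
    · · · · · · · · · · · ·
    · · · · · · · · · · · ·
T3:
  2·area = 8  (B↔C swapped to make it positive)
  edge (20, 16)→(15, 15): d=(-5,-1) top-left  bias=+0
  edge (15, 15)→(18, 14): d=(3,-1) top-left  bias=+0
  edge (18, 14)→(20, 16): d=(2,2) right/bottom  bias=-1
    (2,0)@(5, 1): e=[60,-52,0] → ·  [on edge]
    (3,1)@(7, 3): e=[52,-44,0] → ·  [on edge]
    (4,2)@(9, 5): e=[44,-36,0] → ·  [on edge]
    (5,3)@(11, 7): e=[36,-28,0] → ·  [on edge]
    (6,4)@(13, 9): e=[28,-20,0] → ·  [on edge]
    (7,5)@(15, 11): e=[20,-12,0] → ·  [on edge]
    (2,6)@(5, 13): e=[0,-16,24] → ·  [on edge]
    (8,6)@(17, 13): e=[12,-4,0] → ·  [on edge]
    (10,6)@(21, 13): e=[16,0,-8] → ·  [on edge]
    (7,7)@(15, 15): e=[0,0,8] → #  [on edge]
    (8,7)@(17, 15): e=[2,2,4] → #
    (9,7)@(19, 15): e=[4,4,0] → ·  [on edge]
    (4,8)@(9, 17): e=[-16,0,24] → ·  [on edge]
    (10,8)@(21, 17): e=[-4,12,0] → ·  [on edge]
    (1,9)@(3, 19): e=[-32,0,40] → ·  [on edge]
    (11,9)@(23, 19): e=[-12,20,0] → ·  [on edge]
  covered (2 px):
    · · · · · · · · · · · ·
    · · · · · · · · · · · ·
    · · · · · · · · · · · ·
    · · · · · · · · · · · ·
    · · · · · · · · · · · ·
    · · · · · · · · · · · ·
    · · · · · · · · · · · ·
    · · · · · · · # # · · ·
    · · · · · · · · · · · ·
    · · · · · · · · · · · ·
T4:
  2·area = 101
  edge (0, 14)→(16, 13): d=(16,-1) top-left  bias=+0
  edge (16, 13)→(5, 20): d=(-11,7) right/bottom  bias=-1
  edge (5, 20)→(0, 14): d=(-5,-6) top-left  bias=+0
    (0,7)@(1, 15): e=[17,83,1] → #
    (1,7)@(3, 15): e=[19,69,13] → #
    (2,7)@(5, 15): e=[21,55,25] → #
    (3,7)@(7, 15): e=[23,41,37] → #
    (4,7)@(9, 15): e=[25,27,49] → #
    (5,7)@(11, 15): e=[27,13,61] → #
    (6,7)@(13, 15): e=[29,-1,73] → ·
    (0,8)@(1, 17): e=[49,61,-9] → ·
    (1,8)@(3, 17): e=[51,47,3] → #
    (5,8)@(11, 17): e=[59,-9,51] → ·
    (1,9)@(3, 19): e=[83,25,-7] → ·
    (2,9)@(5, 19): e=[85,11,5] → #
  covered (11 px):
    · · · · · · · · · · · ·
    · · · · · · · · · · · ·
    · · · · · · · · · · · ·
    · · · · · · · · · · · ·
    · · · · · · · · · · · ·
    · · · · · · · · · · · ·
    · · · · · · · · · · · ·
    # # # # # # · · · · · ·
    · # # # # · · · · · · ·
    · · # · · · · · · · · ·

Result: 30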